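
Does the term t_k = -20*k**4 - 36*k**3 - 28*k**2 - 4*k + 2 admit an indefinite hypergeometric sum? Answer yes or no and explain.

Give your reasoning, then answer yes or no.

r(k) = (10*k**4 + 58*k**3 + 128*k**2 + 124*k + 43)/(10*k**4 + 18*k**3 + 14*k**2 + 2*k - 1) after simplifying.
Normal form (A,B,C) = (1, 1, k**4 + 9*k**3/5 + 7*k**2/5 + k/5 - 1/10).
Set up (1)·f(k+1) − (1)·f(k) − (k**4 + 9*k**3/5 + 7*k**2/5 + k/5 - 1/10) = 0.
Bound: deg f ≤ 5.
A polynomial solution: f(k) = k**2*(4*k**3 - k**2 - 2*k - 3)/20.
So s_k = (B(k−1)f/C)·t_k = (k**2*(4*k**3 - k**2 - 2*k - 3)/(2*(10*k**4 + 18*k**3 + 14*k**2 + 2*k - 1)))·t_k = k**2*(-4*k**3 + k**2 + 2*k + 3).
Δs = -20*k**4 - 36*k**3 - 28*k**2 - 4*k + 2, as required.

Yes. s_k = k**2*(-4*k**3 + k**2 + 2*k + 3).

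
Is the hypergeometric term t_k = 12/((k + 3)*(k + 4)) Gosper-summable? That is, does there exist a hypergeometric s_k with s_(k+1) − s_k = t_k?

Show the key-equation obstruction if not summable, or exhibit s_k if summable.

t_(k+1)/t_k = (k + 3)/(k + 5).
Factor: A=k + 3; B=k + 5; C=1.
Key eq: (k + 3)·f(k+1) = (k + 4)·f(k) + (1).
Degrees (1,1,0) ⇒ d ≤ 1.
Solve for f: f(k) = k/3 (degree 1 ≤ 1).
Then R = B(k−1)f/C = k*(k + 4)/3, so s_k = R(k)·t_k = 4*k/(k + 3).
Check: Δs_k = 12/(k**2 + 7*k + 12). ✓

Yes. s_k = 4*k/(k + 3).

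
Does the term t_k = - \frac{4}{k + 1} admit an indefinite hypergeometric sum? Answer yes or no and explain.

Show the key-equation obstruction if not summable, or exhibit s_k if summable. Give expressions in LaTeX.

No; the coefficient equations for f are inconsistent.

Compute t_(k+1)/t_k: get (k + 1)/(k + 2).
Factor: A=k + 1; B=k + 2; C=1.
Key eq: (k + 1)·f(k+1) = (k + 1)·f(k) + (1).
From deg A=1, deg B=1, deg C=0: d=0.
Put f(k) = c0: A·f(k+1) − B(k−1)·f(k) − C = -1; need -1 = 0 — inconsistent ⇒ no f, not summable.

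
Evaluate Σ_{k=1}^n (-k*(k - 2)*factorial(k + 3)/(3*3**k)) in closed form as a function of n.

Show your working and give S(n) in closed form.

t_(k+1)/t_k = (k - 1)*(k + 1)*(k + 4)/(3*k*(k - 2)).
Factor: A=k/3 + 4/3; B=1; C=k**2 - 2*k.
Key eq: (k/3 + 4/3)·f(k+1) = (1)·f(k) + (k**2 - 2*k).
Degrees (1,0,2) ⇒ d ≤ 1.
Match coefficients ⇒ f(k) = 3*(k - 4).
R(k) = B(k−1)·f(k)/C(k) = 3*(k - 4)/(k*(k - 2)); s_k = R·t_k = -(k - 4)*factorial(k + 3)/3**k.
Verify: -k*(k - 2)*factorial(k + 3)/(3*3**k) matches t_k.
s_(n+1) = -3**(-n - 1)*(n - 3)*factorial(n + 4) and s_(1) = 24, so S(n) = -24 - n*factorial(n + 4)/(3*3**n) + factorial(n + 4)/3**n.

S(n) = -24 - n*factorial(n + 4)/(3*3**n) + factorial(n + 4)/3**n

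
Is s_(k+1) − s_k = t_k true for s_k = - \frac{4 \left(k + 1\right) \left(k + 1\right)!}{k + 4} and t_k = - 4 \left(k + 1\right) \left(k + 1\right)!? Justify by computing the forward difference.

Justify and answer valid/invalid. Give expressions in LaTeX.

s_(k+1) = -4*(k + 2)*factorial(k + 2)/(k + 5)
s_(k+1) − s_k = -4*(k**3 + 7*k**2 + 14*k + 11)*factorial(k + 1)/((k + 4)*(k + 5))
(s_(k+1) − s_k) − t_k = 12*(k**2 + 5*k + 3)*factorial(k + 1)/((k + 4)*(k + 5))

Invalid: residual \frac{12 \left(k^{2} + 5 k + 3\right) \left(k + 1\right)!}{\left(k + 4\right) \left(k + 5\right)} ≠ 0.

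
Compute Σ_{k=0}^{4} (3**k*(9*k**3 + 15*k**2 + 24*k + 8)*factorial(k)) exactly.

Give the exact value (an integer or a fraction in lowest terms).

Σ = 1866236

The ratio is 3*(9*k**4 + 51*k**3 + 123*k**2 + 137*k + 56)/(9*k**3 + 15*k**2 + 24*k + 8).
Factor: A=3*k + 3; B=1; C=k**3 + 5*k**2/3 + 8*k/3 + 8/9.
Solve (3*k + 3)·f(k+1) − (1)·f(k) = k**3 + 5*k**2/3 + 8*k/3 + 8/9.
Degrees (1,0,3) ⇒ d ≤ 2.
Coefficient equations give f(k) = (3*k**2 - 3*k + 4)/9.
R(k) = B(k−1)·f(k)/C(k) = (3*k**2 - 3*k + 4)/(9*k**3 + 15*k**2 + 24*k + 8); s_k = R·t_k = 3**k*(3*k**2 - 3*k + 4)*factorial(k).
Check: Δs_k = 3**k*(9*k**3 + 15*k**2 + 24*k + 8)*factorial(k). ✓
Evaluate s at k=5 and k=0: 1866240 and 4; difference 1866236.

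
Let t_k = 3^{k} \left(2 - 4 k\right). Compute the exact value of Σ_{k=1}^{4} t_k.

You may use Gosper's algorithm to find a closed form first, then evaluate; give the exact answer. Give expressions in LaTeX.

Σ = -1464

Step 1: r(k) = 3*(2*k + 1)/(2*k - 1).
Normal form (A,B,C) = (3, 1, k - 1/2).
f must satisfy (3)·f(k+1) − (1)·f(k) = k - 1/2.
deg f ≤ 1 (via 0,0,1).
Solving with deg f ≤ 1: f(k) = (k - 2)/2.
Get s_k = R·t_k = 2*3**k*(2 - k) with R(k) = B(k−1)f(k)/C(k) = (k - 2)/(2*k - 1).
s_(k+1) − s_k = 3**k*(2 - 4*k) = t_k.
Telescoping: Σ = s_(5) − s_(1) = -1458 − (6) = -1464.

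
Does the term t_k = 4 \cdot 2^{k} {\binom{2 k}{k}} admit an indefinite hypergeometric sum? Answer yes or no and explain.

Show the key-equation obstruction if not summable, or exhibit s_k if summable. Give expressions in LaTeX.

No; the degree bound rules out any f.

t_(k+1)/t_k = 4*(2*k + 1)/(k + 1).
Gosper form: A/B · C(k+1)/C(k) with A=8*k + 4, B=k + 1, C=1.
Set up (8*k + 4)·f(k+1) − (k)·f(k) − (1) = 0.
deg f ≤ -1 (via 1,1,0).
deg f ≤ -1 is impossible — no certificate.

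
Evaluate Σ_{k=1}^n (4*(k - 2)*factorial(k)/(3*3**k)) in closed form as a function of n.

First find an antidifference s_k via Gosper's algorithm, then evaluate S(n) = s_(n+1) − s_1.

S(n) = 4*3**(-n - 1)*(-3**n + n*factorial(n) + factorial(n))

Ratio r(k) = (k**2 - 1)/(3*(k - 2)).
A = k/3 + 1/3, B = 1, C = k - 2.
f must satisfy (k/3 + 1/3)·f(k+1) − (1)·f(k) = k - 2.
Bound: deg f ≤ 0.
Solve for f: f(k) = 3 (degree 0 ≤ 0).
R(k) = B(k−1)·f(k)/C(k) = 3/(k - 2); s_k = R·t_k = 4*factorial(k)/3**k.
Check: Δs_k = 4*(k - 2)*factorial(k)/(3*3**k). ✓
Evaluate: s_(n+1) = 4*3**(-n - 1)*factorial(n + 1); subtract s_(1) = 4/3 ⇒ S(n) = 4*3**(-n - 1)*(-3**n + n*factorial(n) + factorial(n)).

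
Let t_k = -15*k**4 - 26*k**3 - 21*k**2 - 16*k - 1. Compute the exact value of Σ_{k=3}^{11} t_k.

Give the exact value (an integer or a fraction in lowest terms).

Compute t_(k+1)/t_k: get (15*k**4 + 86*k**3 + 189*k**2 + 196*k + 79)/(15*k**4 + 26*k**3 + 21*k**2 + 16*k + 1).
Take A(k)=1, B(k)=1, C(k)=k**4 + 26*k**3/15 + 7*k**2/5 + 16*k/15 + 1/15.
Key eq: (1)·f(k+1) = (1)·f(k) + (k**4 + 26*k**3/15 + 7*k**2/5 + 16*k/15 + 1/15).
Degrees (0,0,4) ⇒ d ≤ 5.
Match coefficients ⇒ f(k) = k*(3*k**4 - k**3 - k**2 + 4*k - 4)/15.
Get s_k = R·t_k = k*(-3*k**4 + k**3 + k**2 - 4*k + 4) with R(k) = B(k−1)f(k)/C(k) = k*(3*k**4 - k**3 - k**2 + 4*k - 4)/(15*k**4 + 26*k**3 + 21*k**2 + 16*k + 1).
Verify: -15*k**4 - 26*k**3 - 21*k**2 - 16*k - 1 matches t_k.
Evaluate s at k=12 and k=3: -724560 and -645; difference -723915.

Σ = -723915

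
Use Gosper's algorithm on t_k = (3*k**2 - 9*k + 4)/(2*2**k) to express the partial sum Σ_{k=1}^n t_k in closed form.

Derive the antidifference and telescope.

Compute t_(k+1)/t_k: get (3*k**2 - 3*k - 2)/(2*(3*k**2 - 9*k + 4)).
So A=1/2 and B=1, with C=k**2 - 3*k + 4/3.
f must satisfy (1/2)·f(k+1) − (1)·f(k) = k**2 - 3*k + 4/3.
d = 2 from the (0,0,2) case.
Match coefficients ⇒ f(k) = -2*(3*k**2 - 3*k + 4)/3.
Certificate R = B(k−1)f/C = -2*(3*k**2 - 3*k + 4)/(3*k**2 - 9*k + 4) gives s_k = (-3*k**2 + 3*k - 4)/2**k.
Verify: (3*k**2 - 9*k + 4)/(2*2**k) matches t_k.
Evaluate: s_(n+1) = 2**(-n - 1)*(-3*n**2 - 3*n - 4); subtract s_(1) = -2 ⇒ S(n) = 2**(-n - 1)*(2**(n + 2) - 3*n**2 - 3*n - 4).

S(n) = 2**(-n - 1)*(2**(n + 2) - 3*n**2 - 3*n - 4)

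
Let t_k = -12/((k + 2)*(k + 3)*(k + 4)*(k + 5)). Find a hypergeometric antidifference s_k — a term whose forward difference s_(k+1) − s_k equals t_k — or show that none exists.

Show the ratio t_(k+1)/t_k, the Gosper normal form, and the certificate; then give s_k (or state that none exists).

s_k = k*(-k**2 - 9*k - 26)/(6*(k + 2)*(k + 3)*(k + 4))

Ratio r(k) = (k + 2)/(k + 6).
Normal form (A,B,C) = (k + 2, k + 6, 1).
Key eq: (k + 2)·f(k+1) = (k + 5)·f(k) + (1).
Bound: deg f ≤ 3.
Solving with deg f ≤ 3: f(k) = k*(k**2 + 9*k + 26)/72.
Get s_k = R·t_k = k*(-k**2 - 9*k - 26)/(6*(k + 2)*(k + 3)*(k + 4)) with R(k) = B(k−1)f(k)/C(k) = k*(k + 5)*(k**2 + 9*k + 26)/72.
Check: Δs_k = -12/(k**4 + 14*k**3 + 71*k**2 + 154*k + 120). ✓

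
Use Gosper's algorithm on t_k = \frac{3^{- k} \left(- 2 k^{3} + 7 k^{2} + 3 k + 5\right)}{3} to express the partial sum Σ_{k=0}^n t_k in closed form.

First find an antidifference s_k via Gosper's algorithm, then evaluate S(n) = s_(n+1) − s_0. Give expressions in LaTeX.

S(n) = \frac{3^{- n} \left(12 \cdot 3^{n} + n^{3} + n^{2} - 3 n - 7\right)}{3}

Step 1: r(k) = (2*k**3 - k**2 - 11*k - 13)/(3*(2*k**3 - 7*k**2 - 3*k - 5)).
So A=1/3 and B=1, with C=k**3 - 7*k**2/2 - 3*k/2 - 5/2.
Need (1/3)·f(k+1) − (1)·f(k) = k**3 - 7*k**2/2 - 3*k/2 - 5/2.
Bound: deg f ≤ 3.
Match coefficients ⇒ f(k) = -3*(k**3 - 2*k**2 - 2*k - 4)/2.
So s_k = (B(k−1)f/C)·t_k = (-3*(k**3 - 2*k**2 - 2*k - 4)/(2*k**3 - 7*k**2 - 3*k - 5))·t_k = (k**3 - 2*k**2 - 2*k - 4)/3**k.
Δs = (-2*k**3 + 7*k**2 + 3*k + 5)/(3*3**k), as required.
Telescope: S(n) = s_(n+1) − s_(0) = 3**(-n - 1)*(n**3 + n**2 - 3*n - 7) − (-4) = (12*3**n + n**3 + n**2 - 3*n - 7)/(3*3**n).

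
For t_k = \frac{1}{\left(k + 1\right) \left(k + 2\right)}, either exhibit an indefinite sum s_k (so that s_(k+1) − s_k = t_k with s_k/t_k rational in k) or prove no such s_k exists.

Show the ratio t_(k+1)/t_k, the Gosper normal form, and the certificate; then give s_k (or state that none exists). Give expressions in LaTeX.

Step 1: r(k) = (k + 1)/(k + 3).
Factor: A=k + 1; B=k + 3; C=1.
Key eq: (k + 1)·f(k+1) = (k + 2)·f(k) + (1).
Bound: deg f ≤ 1.
Solving with deg f ≤ 1: f(k) = k.
Then R = B(k−1)f/C = k*(k + 2), so s_k = R(k)·t_k = k/(k + 1).
Check: Δs_k = 1/(k**2 + 3*k + 2). ✓

s_k = \frac{k}{k + 1}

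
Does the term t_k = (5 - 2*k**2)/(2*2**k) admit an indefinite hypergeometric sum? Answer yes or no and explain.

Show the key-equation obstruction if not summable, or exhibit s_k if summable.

Yes. s_k = (2*k**2 + 4*k + 1)/2**k.

r(k) = (2*(k + 1)**2 - 5)/(2*(2*k**2 - 5)) after simplifying.
Normal form (A,B,C) = (1/2, 1, k**2 - 5/2).
Need (1/2)·f(k+1) − (1)·f(k) = k**2 - 5/2.
deg f ≤ 2 (via 0,0,2).
Solve for f: f(k) = -2*k**2 - 4*k - 1 (degree 2 ≤ 2).
R(k) = B(k−1)·f(k)/C(k) = -2*(2*k**2 + 4*k + 1)/(2*k**2 - 5); s_k = R·t_k = (2*k**2 + 4*k + 1)/2**k.
s_(k+1) − s_k = (5 - 2*k**2)/(2*2**k) = t_k.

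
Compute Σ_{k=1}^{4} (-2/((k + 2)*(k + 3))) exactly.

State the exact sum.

Σ = -8/21

r(k) = (k + 2)/(k + 4) after simplifying.
Gosper form: A/B · C(k+1)/C(k) with A=k + 2, B=k + 4, C=1.
Key eq: (k + 2)·f(k+1) = (k + 3)·f(k) + (1).
Degrees (1,1,0) ⇒ d ≤ 1.
Solve for f: f(k) = k/2 (degree 1 ≤ 1).
Then R = B(k−1)f/C = k*(k + 3)/2, so s_k = R(k)·t_k = -k/(k + 2).
Δs = -2/(k**2 + 5*k + 6), as required.
Sum = s_(5) − s_(1); s_(5) = -5/7, s_(1) = -1/3 ⇒ -8/21.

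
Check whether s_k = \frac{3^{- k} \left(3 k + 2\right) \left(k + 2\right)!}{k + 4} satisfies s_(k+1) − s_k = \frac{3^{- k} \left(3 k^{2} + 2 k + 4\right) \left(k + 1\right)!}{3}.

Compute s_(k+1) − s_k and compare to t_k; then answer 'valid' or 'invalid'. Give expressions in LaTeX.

Invalid: residual - \frac{2 \cdot 3^{- k} \left(3 k^{3} + 14 k^{2} + 3 k + 10\right) \left(k + 1\right)!}{3 \left(k + 4\right) \left(k + 5\right)} ≠ 0.

s_(k+1) = (3*k + 5)*factorial(k + 3)/(3*3**k*(k + 5))
s_(k+1) − s_k = (3*k**3 + 17*k**2 + 20*k + 30)*factorial(k + 2)/(3*3**k*(k + 4)*(k + 5))
(s_(k+1) − s_k) − t_k = -2*(3*k**3 + 14*k**2 + 3*k + 10)*factorial(k + 1)/(3*3**k*(k + 4)*(k + 5))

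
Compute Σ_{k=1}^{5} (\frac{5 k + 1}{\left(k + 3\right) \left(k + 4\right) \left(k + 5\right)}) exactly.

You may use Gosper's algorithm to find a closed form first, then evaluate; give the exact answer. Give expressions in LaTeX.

r(k) = (k + 3)*(5*k + 6)/((k + 6)*(5*k + 1)) after simplifying.
So A=k + 3 and B=k + 6, with C=k + 1/5.
Need (k + 3)·f(k+1) − (k + 5)·f(k) = k + 1/5.
Bound: deg f ≤ 2.
Solve for f: f(k) = k*(2*k - 1)/15 (degree 2 ≤ 2).
So s_k = (B(k−1)f/C)·t_k = (k*(k + 5)*(2*k - 1)/(3*(5*k + 1)))·t_k = k*(2*k - 1)/(3*(k + 3)*(k + 4)).
Verify: (5*k + 1)/(k**3 + 12*k**2 + 47*k + 60) matches t_k.
Σ_(k=1)^(5) t_k = s_(6) − s_(1) = 11/45 − (1/60) = 41/180.

Σ = 41/180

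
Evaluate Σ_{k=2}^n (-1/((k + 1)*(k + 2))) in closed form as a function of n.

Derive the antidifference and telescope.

S(n) = (1 - n)/(3*(n + 2))

t_(k+1)/t_k = (k + 1)/(k + 3).
Take A(k)=k + 1, B(k)=k + 3, C(k)=1.
Key eq: (k + 1)·f(k+1) = (k + 2)·f(k) + (1).
deg f ≤ 1 (via 1,1,0).
Coefficient equations give f(k) = k.
Certificate R = B(k−1)f/C = k*(k + 2) gives s_k = -k/(k + 1).
Verify: -1/(k**2 + 3*k + 2) matches t_k.
Σ_(k=2)^n t_k = s_(n+1) − s_(2) = ((-n - 1)/(n + 2)) − (-2/3), i.e. (1 - n)/(3*(n + 2)).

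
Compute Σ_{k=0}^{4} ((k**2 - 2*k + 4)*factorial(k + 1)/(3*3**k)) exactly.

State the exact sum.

r(k) = (k + 2)*(-2*k + (k + 1)**2 + 2)/(3*(k**2 - 2*k + 4)) after simplifying.
Normal form (A,B,C) = (k/3 + 2/3, 1, k**2 - 2*k + 4).
Solve (k/3 + 2/3)·f(k+1) − (1)·f(k) = k**2 - 2*k + 4.
d = 1 from the (1,0,2) case.
Coefficient equations give f(k) = 3*(k - 2).
R(k) = B(k−1)·f(k)/C(k) = 3*(k - 2)/(k**2 - 2*k + 4); s_k = R·t_k = (k - 2)*factorial(k + 1)/3**k.
Δs = (k**2 - 2*k + 4)*factorial(k + 1)/(3*3**k), as required.
Telescoping: Σ = s_(5) − s_(0) = 80/9 − (-2) = 98/9.

Σ = 98/9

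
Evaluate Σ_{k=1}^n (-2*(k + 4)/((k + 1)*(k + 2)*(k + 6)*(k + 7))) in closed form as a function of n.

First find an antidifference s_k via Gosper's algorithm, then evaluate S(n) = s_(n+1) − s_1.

r(k) = (k + 1)*(k + 5)*(k + 6)/((k + 3)*(k + 4)*(k + 8)) after simplifying.
Factor: A=k + 1; B=k + 8; C=k**4 + 16*k**3 + 95*k**2 + 248*k + 240.
Key eq: (k + 1)·f(k+1) = (k + 7)·f(k) + (k**4 + 16*k**3 + 95*k**2 + 248*k + 240).
From deg A=1, deg B=1, deg C=4: d=6.
Solve for f: f(k) = k*(k + 2)*(k + 3)*(k + 4)*(k + 5)*(k + 7)/12 (degree 6 ≤ 6).
R(k) = B(k−1)·f(k)/C(k) = k*(k + 2)*(k + 7)**2/(12*(k + 4)); s_k = R·t_k = k*(-k - 7)/(6*(k**2 + 7*k + 6)).
s_(k+1) − s_k = 2*(-k - 4)/(k**4 + 16*k**3 + 83*k**2 + 152*k + 84) = t_k.
s_(n+1) = (-n**2 - 9*n - 8)/(6*(n**2 + 9*n + 14)) and s_(1) = -2/21, so S(n) = n*(-n - 9)/(14*(n**2 + 9*n + 14)).

S(n) = n*(-n - 9)/(14*(n**2 + 9*n + 14))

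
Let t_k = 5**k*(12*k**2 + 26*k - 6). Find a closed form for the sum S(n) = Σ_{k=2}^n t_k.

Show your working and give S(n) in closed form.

S(n) = 15*5**n*n**2 + 25*5**n*n - 10*5**n - 150

Step 1: r(k) = 5*(6*k**2 + 25*k + 16)/(6*k**2 + 13*k - 3).
Normal form (A,B,C) = (5, 1, k**2 + 13*k/6 - 1/2).
Key eq: (5)·f(k+1) = (1)·f(k) + (k**2 + 13*k/6 - 1/2).
From deg A=0, deg B=0, deg C=2: d=2.
Match coefficients ⇒ f(k) = (k + 1)*(3*k - 4)/12.
Get s_k = R·t_k = 5**k*(3*k**2 - k - 4) with R(k) = B(k−1)f(k)/C(k) = (k + 1)*(3*k - 4)/(2*(6*k**2 + 13*k - 3)).
Check: Δs_k = 5**k*(12*k**2 + 26*k - 6). ✓
Evaluate: s_(n+1) = 5**(n + 1)*(3*n**2 + 5*n - 2); subtract s_(2) = 150 ⇒ S(n) = 15*5**n*n**2 + 25*5**n*n - 10*5**n - 150.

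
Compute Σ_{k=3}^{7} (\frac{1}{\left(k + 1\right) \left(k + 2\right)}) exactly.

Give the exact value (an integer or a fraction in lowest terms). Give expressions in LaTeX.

Σ = 5/36

The ratio is (k + 1)/(k + 3).
Factor: A=k + 1; B=k + 3; C=1.
Set up (k + 1)·f(k+1) − (k + 2)·f(k) − (1) = 0.
deg f ≤ 1 (via 1,1,0).
Solve for f: f(k) = k (degree 1 ≤ 1).
So s_k = (B(k−1)f/C)·t_k = (k*(k + 2))·t_k = k/(k + 1).
Check: Δs_k = 1/(k**2 + 3*k + 2). ✓
Σ_(k=3)^(7) t_k = s_(8) − s_(3) = 8/9 − (3/4) = 5/36.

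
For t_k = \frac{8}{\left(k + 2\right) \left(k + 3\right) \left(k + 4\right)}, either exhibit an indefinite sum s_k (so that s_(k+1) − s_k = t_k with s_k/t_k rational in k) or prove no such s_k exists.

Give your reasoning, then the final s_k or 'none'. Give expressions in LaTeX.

Step 1: r(k) = (k + 2)/(k + 5).
Factor: A=k + 2; B=k + 5; C=1.
Solve (k + 2)·f(k+1) − (k + 4)·f(k) = 1.
d = 2 from the (1,1,0) case.
Match coefficients ⇒ f(k) = k*(k + 5)/12.
Then R = B(k−1)f/C = k*(k + 4)*(k + 5)/12, so s_k = R(k)·t_k = 2*k*(k + 5)/(3*(k + 2)*(k + 3)).
Verify: 8/(k**3 + 9*k**2 + 26*k + 24) matches t_k.

s_k = \frac{2 k \left(k + 5\right)}{3 \left(k + 2\right) \left(k + 3\right)}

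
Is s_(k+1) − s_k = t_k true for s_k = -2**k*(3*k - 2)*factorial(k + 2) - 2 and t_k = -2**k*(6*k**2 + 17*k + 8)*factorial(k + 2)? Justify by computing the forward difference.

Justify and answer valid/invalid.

valid (s_(k+1) − s_k reduces to t_k)

s_(k+1) = -2**(k + 1)*(3*k + 1)*factorial(k + 3) - 2
s_(k+1) − s_k = -2**k*(6*k**2 + 17*k + 8)*factorial(k + 2)
(s_(k+1) − s_k) − t_k = 0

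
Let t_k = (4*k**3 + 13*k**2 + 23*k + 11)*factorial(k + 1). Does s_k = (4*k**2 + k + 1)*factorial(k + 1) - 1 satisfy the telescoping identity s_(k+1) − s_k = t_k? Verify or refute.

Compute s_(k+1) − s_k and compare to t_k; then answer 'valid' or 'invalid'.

s_(k+1) = (k + 4*(k + 1)**2 + 2)*factorial(k + 2) - 1
s_(k+1) − s_k = (4*k**3 + 13*k**2 + 23*k + 11)*factorial(k + 1)
(s_(k+1) − s_k) − t_k = 0

Valid: the claim telescopes to t_k.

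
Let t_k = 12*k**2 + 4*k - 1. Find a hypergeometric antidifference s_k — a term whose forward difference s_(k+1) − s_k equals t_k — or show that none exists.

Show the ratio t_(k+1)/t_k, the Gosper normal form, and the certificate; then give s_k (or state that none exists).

s_k = k*(4*k**2 - 4*k - 1)

r(k) = (12*k**2 + 28*k + 15)/(12*k**2 + 4*k - 1) after simplifying.
Gosper form: A/B · C(k+1)/C(k) with A=1, B=1, C=k**2 + k/3 - 1/12.
Need (1)·f(k+1) − (1)·f(k) = k**2 + k/3 - 1/12.
Bound: deg f ≤ 3.
Match coefficients ⇒ f(k) = k*(4*k**2 - 4*k - 1)/12.
Get s_k = R·t_k = k*(4*k**2 - 4*k - 1) with R(k) = B(k−1)f(k)/C(k) = k*(4*k**2 - 4*k - 1)/((2*k + 1)*(6*k - 1)).
Check: Δs_k = 12*k**2 + 4*k - 1. ✓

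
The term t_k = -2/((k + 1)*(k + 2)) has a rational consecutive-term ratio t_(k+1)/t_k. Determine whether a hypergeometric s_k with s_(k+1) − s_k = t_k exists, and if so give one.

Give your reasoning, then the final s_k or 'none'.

t_(k+1)/t_k = (k + 1)/(k + 3).
Gosper form: A/B · C(k+1)/C(k) with A=k + 1, B=k + 3, C=1.
Need (k + 1)·f(k+1) − (k + 2)·f(k) = 1.
d = 1 from the (1,1,0) case.
Solve for f: f(k) = k (degree 1 ≤ 1).
So s_k = (B(k−1)f/C)·t_k = (k*(k + 2))·t_k = -2*k/(k + 1).
Verify: -2/(k**2 + 3*k + 2) matches t_k.

s_k = -2*k/(k + 1)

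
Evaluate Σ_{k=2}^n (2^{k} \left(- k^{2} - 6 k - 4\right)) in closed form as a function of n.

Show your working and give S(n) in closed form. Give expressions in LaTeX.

S(n) = - 2 \cdot 2^{n} n^{2} - 8 \cdot 2^{n} n - 2 \cdot 2^{n} + 24

Step 1: r(k) = 2*(k**2 + 8*k + 11)/(k**2 + 6*k + 4).
Gosper form: A/B · C(k+1)/C(k) with A=2, B=1, C=k**2 + 6*k + 4.
Solve (2)·f(k+1) − (1)·f(k) = k**2 + 6*k + 4.
From deg A=0, deg B=0, deg C=2: d=2.
Match coefficients ⇒ f(k) = k**2 + 2*k - 2.
Then R = B(k−1)f/C = (k**2 + 2*k - 2)/(k**2 + 6*k + 4), so s_k = R(k)·t_k = 2**k*(-k**2 - 2*k + 2).
s_(k+1) − s_k = 2**k*(-k**2 - 6*k - 4) = t_k.
s_(n+1) = 2**(n + 1)*(-n**2 - 4*n - 1) and s_(2) = -24, so S(n) = -2*2**n*n**2 - 8*2**n*n - 2*2**n + 24.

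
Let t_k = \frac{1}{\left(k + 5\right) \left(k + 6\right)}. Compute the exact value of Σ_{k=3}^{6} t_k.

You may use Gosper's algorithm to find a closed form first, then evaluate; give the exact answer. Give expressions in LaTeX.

t_(k+1)/t_k = (k + 5)/(k + 7).
Take A(k)=k + 5, B(k)=k + 7, C(k)=1.
Need (k + 5)·f(k+1) − (k + 6)·f(k) = 1.
Degrees (1,1,0) ⇒ d ≤ 1.
Solve for f: f(k) = k/5 (degree 1 ≤ 1).
Get s_k = R·t_k = k/(5*(k + 5)) with R(k) = B(k−1)f(k)/C(k) = k*(k + 6)/5.
Δs = 1/(k**2 + 11*k + 30), as required.
Telescoping: Σ = s_(7) − s_(3) = 7/60 − (3/40) = 1/24.

Σ = 1/24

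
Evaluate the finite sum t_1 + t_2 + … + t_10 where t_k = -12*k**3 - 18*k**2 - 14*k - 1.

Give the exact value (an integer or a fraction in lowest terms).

Ratio r(k) = (12*k**3 + 54*k**2 + 86*k + 45)/(12*k**3 + 18*k**2 + 14*k + 1).
So A=1 and B=1, with C=k**3 + 3*k**2/2 + 7*k/6 + 1/12.
Solve (1)·f(k+1) − (1)·f(k) = k**3 + 3*k**2/2 + 7*k/6 + 1/12.
Bound: deg f ≤ 4.
Solving with deg f ≤ 4: f(k) = k*(3*k**3 + k - 3)/12.
So s_k = (B(k−1)f/C)·t_k = (k*(3*k**3 + k - 3)/(12*k**3 + 18*k**2 + 14*k + 1))·t_k = k*(-3*k**3 - k + 3).
s_(k+1) − s_k = -12*k**3 - 18*k**2 - 14*k - 1 = t_k.
Sum = s_(11) − s_(1); s_(11) = -44011, s_(1) = -1 ⇒ -44010.

Σ = -44010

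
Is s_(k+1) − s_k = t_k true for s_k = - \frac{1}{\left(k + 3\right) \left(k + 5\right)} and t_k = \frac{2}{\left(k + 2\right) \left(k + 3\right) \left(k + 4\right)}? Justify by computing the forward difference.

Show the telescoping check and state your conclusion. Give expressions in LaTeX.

s_(k+1) = -1/((k + 4)*(k + 6))
s_(k+1) − s_k = (2*k + 9)/(k**4 + 18*k**3 + 119*k**2 + 342*k + 360)
(s_(k+1) − s_k) − t_k = 3*(-3*k - 14)/(k**5 + 20*k**4 + 155*k**3 + 580*k**2 + 1044*k + 720)

Invalid: residual \frac{3 \left(- 3 k - 14\right)}{k^{5} + 20 k^{4} + 155 k^{3} + 580 k^{2} + 1044 k + 720} ≠ 0.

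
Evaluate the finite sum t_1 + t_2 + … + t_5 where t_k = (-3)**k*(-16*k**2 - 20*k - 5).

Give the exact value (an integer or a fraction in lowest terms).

Ratio r(k) = 3*(-16*k**2 - 52*k - 41)/(16*k**2 + 20*k + 5).
Normal form (A,B,C) = (-3, 1, k**2 + 5*k/4 + 5/16).
Key eq: (-3)·f(k+1) = (1)·f(k) + (k**2 + 5*k/4 + 5/16).
Bound: deg f ≤ 2.
Coefficient equations give f(k) = -(4*k**2 - k - 1)/16.
R(k) = B(k−1)·f(k)/C(k) = -(4*k**2 - k - 1)/(16*k**2 + 20*k + 5); s_k = R·t_k = (-3)**k*(4*k**2 - k - 1).
Check: Δs_k = (-3)**k*(-16*k**2 - 20*k - 5). ✓
Evaluate s at k=6 and k=1: 99873 and -6; difference 99879.

Σ = 99879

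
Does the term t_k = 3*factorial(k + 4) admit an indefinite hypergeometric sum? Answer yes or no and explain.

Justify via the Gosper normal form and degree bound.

t_(k+1)/t_k = k + 5.
Gosper form: A/B · C(k+1)/C(k) with A=k + 5, B=1, C=1.
Set up (k + 5)·f(k+1) − (1)·f(k) − (1) = 0.
Degrees (1,0,0) ⇒ d ≤ -1.
deg f ≤ -1 is impossible — no certificate.

No — t_k has no hypergeometric antidifference.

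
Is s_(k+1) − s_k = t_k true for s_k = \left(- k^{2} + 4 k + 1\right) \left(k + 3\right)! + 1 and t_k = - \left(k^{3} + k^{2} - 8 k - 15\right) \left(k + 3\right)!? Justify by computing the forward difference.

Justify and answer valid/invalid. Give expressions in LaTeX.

valid (s_(k+1) − s_k reduces to t_k)

s_(k+1) = (4*k - (k + 1)**2 + 5)*factorial(k + 4) + 1
s_(k+1) − s_k = -(k**3 + k**2 - 8*k - 15)*factorial(k + 3)
(s_(k+1) − s_k) − t_k = 0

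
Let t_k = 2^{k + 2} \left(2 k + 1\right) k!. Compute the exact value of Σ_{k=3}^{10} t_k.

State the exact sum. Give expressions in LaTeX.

Compute t_(k+1)/t_k: get 2*(k + 1)*(2*k + 3)/(2*k + 1).
Gosper form: A/B · C(k+1)/C(k) with A=2*k + 2, B=1, C=k + 1/2.
f must satisfy (2*k + 2)·f(k+1) − (1)·f(k) = k + 1/2.
deg f ≤ 0 (via 1,0,1).
A polynomial solution: f(k) = 1/2.
So s_k = (B(k−1)f/C)·t_k = (1/(2*k + 1))·t_k = 2**(k + 2)*factorial(k).
Verify: 2**(k + 2)*(2*k + 1)*factorial(k) matches t_k.
Σ_(k=3)^(10) t_k = s_(11) − s_(3) = 326998425600 − (192) = 326998425408.

Σ = 326998425408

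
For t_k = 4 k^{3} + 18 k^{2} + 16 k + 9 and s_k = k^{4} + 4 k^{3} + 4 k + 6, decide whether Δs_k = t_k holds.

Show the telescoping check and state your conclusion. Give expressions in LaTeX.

Valid: the claim telescopes to t_k.

s_(k+1) = 4*k + (k + 1)**4 + 4*(k + 1)**3 + 10
s_(k+1) − s_k = 4*k**3 + 18*k**2 + 16*k + 9
(s_(k+1) − s_k) − t_k = 0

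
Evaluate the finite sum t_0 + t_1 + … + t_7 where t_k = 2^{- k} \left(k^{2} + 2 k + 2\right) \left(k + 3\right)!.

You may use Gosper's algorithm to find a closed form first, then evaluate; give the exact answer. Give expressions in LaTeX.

Σ = 2182962

t_(k+1)/t_k = (k + 4)*(2*k + (k + 1)**2 + 4)/(2*(k**2 + 2*k + 2)).
Take A(k)=k/2 + 2, B(k)=1, C(k)=k**2 + 2*k + 2.
Set up (k/2 + 2)·f(k+1) − (1)·f(k) − (k**2 + 2*k + 2) = 0.
d = 1 from the (1,0,2) case.
Solving with deg f ≤ 1: f(k) = 2*(k - 1).
Get s_k = R·t_k = 2**(1 - k)*(k - 1)*factorial(k + 3) with R(k) = B(k−1)f(k)/C(k) = 2*(k - 1)/(k**2 + 2*k + 2).
Check: Δs_k = (k**2 + 2*k + 2)*factorial(k + 3)/2**k. ✓
Telescoping: Σ = s_(8) − s_(0) = 2182950 − (-12) = 2182962.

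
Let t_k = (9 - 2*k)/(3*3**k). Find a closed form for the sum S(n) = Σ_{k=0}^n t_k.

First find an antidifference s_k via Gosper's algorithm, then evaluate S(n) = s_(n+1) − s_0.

S(n) = (12*3**n + n - 3)/(3*3**n)

Ratio r(k) = (2*k - 7)/(3*(2*k - 9)).
Take A(k)=1/3, B(k)=1, C(k)=k - 9/2.
Need (1/3)·f(k+1) − (1)·f(k) = k - 9/2.
From deg A=0, deg B=0, deg C=1: d=1.
Coefficient equations give f(k) = -3*(k - 4)/2.
R(k) = B(k−1)·f(k)/C(k) = -3*(k - 4)/(2*k - 9); s_k = R·t_k = (k - 4)/3**k.
Check: Δs_k = (9 - 2*k)/(3*3**k). ✓
Σ_(k=0)^n t_k = s_(n+1) − s_(0) = (3**(-n - 1)*(n - 3)) − (-4), i.e. (12*3**n + n - 3)/(3*3**n).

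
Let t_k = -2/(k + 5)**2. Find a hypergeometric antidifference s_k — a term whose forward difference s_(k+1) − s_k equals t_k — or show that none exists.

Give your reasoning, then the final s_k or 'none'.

t_(k+1)/t_k = (k + 5)**2/(k + 6)**2.
So A=k**2 + 10*k + 25 and B=k**2 + 12*k + 36, with C=1.
f must satisfy (k**2 + 10*k + 25)·f(k+1) − (k**2 + 10*k + 25)·f(k) = 1.
From deg A=2, deg B=2, deg C=0: d=0.
Write f(k) = c0. Then LHS − RHS = -1, requiring -1 = 0: contradictory. No certificate.

none — t_k is not Gosper-summable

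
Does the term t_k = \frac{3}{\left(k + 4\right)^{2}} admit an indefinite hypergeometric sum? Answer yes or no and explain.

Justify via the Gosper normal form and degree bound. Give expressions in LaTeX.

No — t_k has no hypergeometric antidifference.

The ratio is (k + 4)**2/(k + 5)**2.
Factor: A=k**2 + 8*k + 16; B=k**2 + 10*k + 25; C=1.
Set up (k**2 + 8*k + 16)·f(k+1) − (k**2 + 8*k + 16)·f(k) − (1) = 0.
d = 0 from the (2,2,0) case.
Write f(k) = c0. Then LHS − RHS = -1, requiring -1 = 0: contradictory. No certificate.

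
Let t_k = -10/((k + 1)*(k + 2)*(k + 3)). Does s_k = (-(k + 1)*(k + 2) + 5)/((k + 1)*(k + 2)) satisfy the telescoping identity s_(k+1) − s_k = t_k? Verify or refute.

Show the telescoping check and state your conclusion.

Valid — Δs_k = t_k.

s_(k+1) = (-(k + 2)*(k + 3) + 5)/((k + 2)*(k + 3))
s_(k+1) − s_k = -10/(k**3 + 6*k**2 + 11*k + 6)
(s_(k+1) − s_k) − t_k = 0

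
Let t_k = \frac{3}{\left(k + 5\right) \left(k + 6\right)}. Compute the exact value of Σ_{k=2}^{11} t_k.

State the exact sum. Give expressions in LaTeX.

Σ = 30/119

Step 1: r(k) = (k + 5)/(k + 7).
A = k + 5, B = k + 7, C = 1.
Need (k + 5)·f(k+1) − (k + 6)·f(k) = 1.
d = 1 from the (1,1,0) case.
A polynomial solution: f(k) = k/5.
R(k) = B(k−1)·f(k)/C(k) = k*(k + 6)/5; s_k = R·t_k = 3*k/(5*(k + 5)).
Check: Δs_k = 3/(k**2 + 11*k + 30). ✓
Evaluate s at k=12 and k=2: 36/85 and 6/35; difference 30/119.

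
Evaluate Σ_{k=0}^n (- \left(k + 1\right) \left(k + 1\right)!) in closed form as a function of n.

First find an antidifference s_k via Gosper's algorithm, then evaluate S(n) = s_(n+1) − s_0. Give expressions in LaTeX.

The ratio is (k + 2)**2/(k + 1).
A = k + 2, B = 1, C = k + 1.
Solve (k + 2)·f(k+1) − (1)·f(k) = k + 1.
Bound: deg f ≤ 0.
Solving with deg f ≤ 0: f(k) = 1.
Then R = B(k−1)f/C = 1/(k + 1), so s_k = R(k)·t_k = -factorial(k + 1).
s_(k+1) − s_k = -(k + 1)*factorial(k + 1) = t_k.
s_(n+1) = -factorial(n + 2) and s_(0) = -1, so S(n) = 1 - factorial(n + 2).

S(n) = 1 - \left(n + 2\right)!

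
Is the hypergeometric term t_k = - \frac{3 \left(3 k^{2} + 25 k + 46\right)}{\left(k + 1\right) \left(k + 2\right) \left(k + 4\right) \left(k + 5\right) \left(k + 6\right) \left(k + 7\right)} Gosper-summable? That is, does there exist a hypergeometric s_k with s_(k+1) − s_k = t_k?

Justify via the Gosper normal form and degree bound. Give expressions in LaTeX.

t_(k+1)/t_k = (k + 1)*(k + 4)*(25*k + 3*(k + 1)**2 + 71)/((k + 3)*(k + 8)*(3*k**2 + 25*k + 46)).
Normal form (A,B,C) = (k + 1, k + 8, k**3 + 34*k**2/3 + 121*k/3 + 46).
Need (k + 1)·f(k+1) − (k + 7)·f(k) = k**3 + 34*k**2/3 + 121*k/3 + 46.
d = 6 from the (1,1,3) case.
Match coefficients ⇒ f(k) = k*(k + 2)*(k + 3)*(k + 5)*(k**2 + 11*k + 34)/72.
Get s_k = R·t_k = k*(-k**2 - 11*k - 34)/(8*(k**3 + 11*k**2 + 34*k + 24)) with R(k) = B(k−1)f(k)/C(k) = k*(k + 2)*(k + 5)*(k + 7)*(k**2 + 11*k + 34)/(24*(3*k**2 + 25*k + 46)).
Check: Δs_k = 3*(-3*k**2 - 25*k - 46)/(k**6 + 25*k**5 + 247*k**4 + 1219*k**3 + 3112*k**2 + 3796*k + 1680). ✓

Yes. s_k = \frac{k \left(- k^{2} - 11 k - 34\right)}{8 \left(k^{3} + 11 k^{2} + 34 k + 24\right)}.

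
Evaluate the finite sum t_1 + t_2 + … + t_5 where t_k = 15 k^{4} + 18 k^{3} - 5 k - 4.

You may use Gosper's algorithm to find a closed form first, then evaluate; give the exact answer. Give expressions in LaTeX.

Σ = 18640

Compute t_(k+1)/t_k: get (-5*k + 15*(k + 1)**4 + 18*(k + 1)**3 - 9)/(15*k**4 + 18*k**3 - 5*k - 4).
Normal form (A,B,C) = (1, 1, k**4 + 6*k**3/5 - k/3 - 4/15).
Set up (1)·f(k+1) − (1)·f(k) − (k**4 + 6*k**3/5 - k/3 - 4/15) = 0.
From deg A=0, deg B=0, deg C=4: d=5.
Solving with deg f ≤ 5: f(k) = k*(3*k**4 - 3*k**3 - 4*k**2 + 2*k - 2)/15.
Get s_k = R·t_k = k*(3*k**4 - 3*k**3 - 4*k**2 + 2*k - 2) with R(k) = B(k−1)f(k)/C(k) = k*(3*k**4 - 3*k**3 - 4*k**2 + 2*k - 2)/(15*k**4 + 18*k**3 - 5*k - 4).
Verify: 15*k**4 + 18*k**3 - 5*k - 4 matches t_k.
Evaluate s at k=6 and k=1: 18636 and -4; difference 18640.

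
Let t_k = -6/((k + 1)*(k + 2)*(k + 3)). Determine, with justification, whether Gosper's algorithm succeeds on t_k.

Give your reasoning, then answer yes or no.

t_(k+1)/t_k = (k + 1)/(k + 4).
A = k + 1, B = k + 4, C = 1.
Solve (k + 1)·f(k+1) − (k + 3)·f(k) = 1.
From deg A=1, deg B=1, deg C=0: d=2.
Solve for f: f(k) = k*(k + 3)/4 (degree 2 ≤ 2).
Then R = B(k−1)f/C = k*(k + 3)**2/4, so s_k = R(k)·t_k = 3*k*(-k - 3)/(2*(k + 1)*(k + 2)).
Δs = -6/(k**3 + 6*k**2 + 11*k + 6), as required.

Yes. s_k = 3*k*(-k - 3)/(2*(k + 1)*(k + 2)).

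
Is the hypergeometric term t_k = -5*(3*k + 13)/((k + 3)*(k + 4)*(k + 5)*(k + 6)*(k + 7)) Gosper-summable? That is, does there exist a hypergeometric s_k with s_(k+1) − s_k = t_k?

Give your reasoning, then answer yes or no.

Yes. s_k = k*(-k**2 - 14*k - 63)/(18*(k**3 + 14*k**2 + 63*k + 90)).

r(k) = (k + 3)*(3*k + 16)/((k + 8)*(3*k + 13)) after simplifying.
A = k + 3, B = k + 8, C = k + 13/3.
f must satisfy (k + 3)·f(k+1) − (k + 7)·f(k) = k + 13/3.
d = 4 from the (1,1,1) case.
Coefficient equations give f(k) = k*(k + 4)*(k**2 + 14*k + 63)/270.
So s_k = (B(k−1)f/C)·t_k = (k*(k + 4)*(k + 7)*(k**2 + 14*k + 63)/(90*(3*k + 13)))·t_k = k*(-k**2 - 14*k - 63)/(18*(k**3 + 14*k**2 + 63*k + 90)).
s_(k+1) − s_k = 5*(-3*k - 13)/(k**5 + 25*k**4 + 245*k**3 + 1175*k**2 + 2754*k + 2520) = t_k.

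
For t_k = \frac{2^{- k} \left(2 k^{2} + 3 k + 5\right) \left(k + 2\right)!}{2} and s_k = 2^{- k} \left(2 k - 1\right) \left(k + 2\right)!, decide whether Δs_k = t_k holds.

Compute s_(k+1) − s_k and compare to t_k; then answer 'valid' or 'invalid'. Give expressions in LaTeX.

s_(k+1) = (2*k + 1)*factorial(k + 3)/(2*2**k)
s_(k+1) − s_k = (2*k**2 + 3*k + 5)*factorial(k + 2)/(2*2**k)
(s_(k+1) − s_k) − t_k = 0

Valid — Δs_k = t_k.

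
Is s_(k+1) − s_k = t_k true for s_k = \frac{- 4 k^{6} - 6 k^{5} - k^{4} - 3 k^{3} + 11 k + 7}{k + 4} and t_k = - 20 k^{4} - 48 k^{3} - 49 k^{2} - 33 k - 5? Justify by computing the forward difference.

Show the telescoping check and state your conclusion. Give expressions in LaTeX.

Invalid: residual \frac{3 \left(16 k^{5} + 126 k^{4} + 242 k^{3} + 225 k^{2} + 141 k + 27\right)}{k^{2} + 9 k + 20} ≠ 0.

s_(k+1) = (11*k - 4*(k + 1)**6 - 6*(k + 1)**5 - (k + 1)**4 - 3*(k + 1)**3 + 18)/(k + 5)
s_(k+1) − s_k = (-20*k**6 - 180*k**5 - 503*k**4 - 708*k**3 - 607*k**2 - 282*k - 19)/(k**2 + 9*k + 20)
(s_(k+1) − s_k) − t_k = 3*(16*k**5 + 126*k**4 + 242*k**3 + 225*k**2 + 141*k + 27)/(k**2 + 9*k + 20)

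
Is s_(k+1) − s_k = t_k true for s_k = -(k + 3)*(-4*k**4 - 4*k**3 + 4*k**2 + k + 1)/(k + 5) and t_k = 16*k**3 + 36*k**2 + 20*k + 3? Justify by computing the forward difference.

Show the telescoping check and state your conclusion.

Invalid: residual 8*(-3*k**4 - 28*k**3 - 51*k**2 - 26*k - 4)/(k**2 + 11*k + 30) ≠ 0.

s_(k+1) = (4*k**5 + 36*k**4 + 112*k**3 + 147*k**2 + 78*k + 8)/(k + 6)
s_(k+1) − s_k = (16*k**5 + 188*k**4 + 672*k**3 + 895*k**2 + 425*k + 58)/(k**2 + 11*k + 30)
(s_(k+1) − s_k) − t_k = 8*(-3*k**4 - 28*k**3 - 51*k**2 - 26*k - 4)/(k**2 + 11*k + 30)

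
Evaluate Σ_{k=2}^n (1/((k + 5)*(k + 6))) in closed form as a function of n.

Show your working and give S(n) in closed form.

r(k) = (k + 5)/(k + 7) after simplifying.
Gosper form: A/B · C(k+1)/C(k) with A=k + 5, B=k + 7, C=1.
Solve (k + 5)·f(k+1) − (k + 6)·f(k) = 1.
Bound: deg f ≤ 1.
A polynomial solution: f(k) = k/5.
Get s_k = R·t_k = k/(5*(k + 5)) with R(k) = B(k−1)f(k)/C(k) = k*(k + 6)/5.
Δs = 1/(k**2 + 11*k + 30), as required.
Evaluate: s_(n+1) = (n + 1)/(5*(n + 6)); subtract s_(2) = 2/35 ⇒ S(n) = (n - 1)/(7*(n + 6)).

S(n) = (n - 1)/(7*(n + 6))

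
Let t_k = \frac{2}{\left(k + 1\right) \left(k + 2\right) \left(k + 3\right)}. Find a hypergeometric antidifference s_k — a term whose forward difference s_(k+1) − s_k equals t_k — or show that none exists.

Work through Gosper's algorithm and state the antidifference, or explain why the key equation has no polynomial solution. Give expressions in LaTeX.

Compute t_(k+1)/t_k: get (k + 1)/(k + 4).
Normal form (A,B,C) = (k + 1, k + 4, 1).
f must satisfy (k + 1)·f(k+1) − (k + 3)·f(k) = 1.
From deg A=1, deg B=1, deg C=0: d=2.
Solving with deg f ≤ 2: f(k) = k*(k + 3)/4.
Then R = B(k−1)f/C = k*(k + 3)**2/4, so s_k = R(k)·t_k = k*(k + 3)/(2*(k + 1)*(k + 2)).
Δs = 2/(k**3 + 6*k**2 + 11*k + 6), as required.

s_k = \frac{k \left(k + 3\right)}{2 \left(k + 1\right) \left(k + 2\right)}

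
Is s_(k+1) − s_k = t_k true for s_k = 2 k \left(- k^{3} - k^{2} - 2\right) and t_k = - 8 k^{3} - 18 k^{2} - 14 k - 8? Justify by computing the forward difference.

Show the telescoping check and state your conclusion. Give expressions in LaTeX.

valid (s_(k+1) − s_k reduces to t_k)

s_(k+1) = -2*(k + 1)*((k + 1)**3 + (k + 1)**2 + 2)
s_(k+1) − s_k = -8*k**3 - 18*k**2 - 14*k - 8
(s_(k+1) − s_k) − t_k = 0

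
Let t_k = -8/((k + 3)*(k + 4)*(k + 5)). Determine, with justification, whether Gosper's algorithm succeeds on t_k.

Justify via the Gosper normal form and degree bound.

Yes. s_k = k*(-k - 7)/(3*(k + 3)*(k + 4)).

Ratio r(k) = (k + 3)/(k + 6).
A = k + 3, B = k + 6, C = 1.
Set up (k + 3)·f(k+1) − (k + 5)·f(k) − (1) = 0.
d = 2 from the (1,1,0) case.
Match coefficients ⇒ f(k) = k*(k + 7)/24.
Certificate R = B(k−1)f/C = k*(k + 5)*(k + 7)/24 gives s_k = k*(-k - 7)/(3*(k + 3)*(k + 4)).
Verify: -8/(k**3 + 12*k**2 + 47*k + 60) matches t_k.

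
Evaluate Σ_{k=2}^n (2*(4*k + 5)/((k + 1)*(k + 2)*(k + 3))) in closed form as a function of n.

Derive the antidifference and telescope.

S(n) = (25*n**2 + 29*n - 54)/(12*(n**2 + 5*n + 6))

t_(k+1)/t_k = (k + 1)*(4*k + 9)/((k + 4)*(4*k + 5)).
A = k + 1, B = k + 4, C = k + 5/4.
Need (k + 1)·f(k+1) − (k + 3)·f(k) = k + 5/4.
Degrees (1,1,1) ⇒ d ≤ 2.
Match coefficients ⇒ f(k) = k*(9*k + 11)/16.
R(k) = B(k−1)·f(k)/C(k) = k*(k + 3)*(9*k + 11)/(4*(4*k + 5)); s_k = R·t_k = k*(9*k + 11)/(2*(k + 1)*(k + 2)).
Check: Δs_k = 2*(4*k + 5)/(k**3 + 6*k**2 + 11*k + 6). ✓
s_(n+1) = (9*n**2 + 29*n + 20)/(2*(n**2 + 5*n + 6)) and s_(2) = 29/12, so S(n) = (25*n**2 + 29*n - 54)/(12*(n**2 + 5*n + 6)).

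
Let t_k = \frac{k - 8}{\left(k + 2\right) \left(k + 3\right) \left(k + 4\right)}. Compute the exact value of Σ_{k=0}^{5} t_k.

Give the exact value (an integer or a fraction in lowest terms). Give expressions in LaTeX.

The ratio is (k - 7)*(k + 2)/((k - 8)*(k + 5)).
Take A(k)=k + 2, B(k)=k + 5, C(k)=k - 8.
Need (k + 2)·f(k+1) − (k + 4)·f(k) = k - 8.
Degrees (1,1,1) ⇒ d ≤ 2.
Solving with deg f ≤ 2: f(k) = -k*(k + 7)/2.
Certificate R = B(k−1)f/C = -k*(k + 4)*(k + 7)/(2*(k - 8)) gives s_k = k*(-k - 7)/(2*(k + 2)*(k + 3)).
s_(k+1) − s_k = (k - 8)/(k**3 + 9*k**2 + 26*k + 24) = t_k.
Σ_(k=0)^(5) t_k = s_(6) − s_(0) = -13/24 − (0) = -13/24.

Σ = -13/24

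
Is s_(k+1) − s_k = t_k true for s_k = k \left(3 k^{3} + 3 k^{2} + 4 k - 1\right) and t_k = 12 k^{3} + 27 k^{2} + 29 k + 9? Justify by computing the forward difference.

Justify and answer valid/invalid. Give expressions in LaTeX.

valid; difference matches t_k

s_(k+1) = 3*k**4 + 15*k**3 + 31*k**2 + 28*k + 9
s_(k+1) − s_k = 12*k**3 + 27*k**2 + 29*k + 9
(s_(k+1) − s_k) − t_k = 0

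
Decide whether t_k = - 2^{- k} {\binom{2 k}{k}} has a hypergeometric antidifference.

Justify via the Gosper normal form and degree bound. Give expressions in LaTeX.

The ratio is (2*k + 1)/(k + 1).
Gosper form: A/B · C(k+1)/C(k) with A=2*k + 1, B=k + 1, C=1.
Set up (2*k + 1)·f(k+1) − (k)·f(k) − (1) = 0.
deg f ≤ -1 (via 1,1,0).
Negative degree bound (-1): no f exists, t_k not Gosper-summable.

No; the degree bound rules out any f.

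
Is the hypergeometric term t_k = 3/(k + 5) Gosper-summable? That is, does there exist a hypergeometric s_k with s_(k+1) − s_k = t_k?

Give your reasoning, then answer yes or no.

t_(k+1)/t_k = (k + 5)/(k + 6).
Take A(k)=k + 5, B(k)=k + 6, C(k)=1.
Solve (k + 5)·f(k+1) − (k + 5)·f(k) = 1.
From deg A=1, deg B=1, deg C=0: d=0.
Put f(k) = c0: A·f(k+1) − B(k−1)·f(k) − C = -1; need -1 = 0 — inconsistent ⇒ no f, not summable.

No — the linear system for f has no solution.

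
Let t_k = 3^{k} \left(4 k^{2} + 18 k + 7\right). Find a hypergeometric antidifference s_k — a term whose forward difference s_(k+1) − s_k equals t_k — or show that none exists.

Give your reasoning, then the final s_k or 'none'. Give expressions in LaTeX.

s_k = 3^{k} \left(2 k^{2} + 3 k - 4\right)

t_(k+1)/t_k = 3*(4*k**2 + 26*k + 29)/(4*k**2 + 18*k + 7).
Take A(k)=3, B(k)=1, C(k)=k**2 + 9*k/2 + 7/4.
Set up (3)·f(k+1) − (1)·f(k) − (k**2 + 9*k/2 + 7/4) = 0.
From deg A=0, deg B=0, deg C=2: d=2.
Solving with deg f ≤ 2: f(k) = (2*k**2 + 3*k - 4)/4.
R(k) = B(k−1)·f(k)/C(k) = (2*k**2 + 3*k - 4)/(4*k**2 + 18*k + 7); s_k = R·t_k = 3**k*(2*k**2 + 3*k - 4).
Verify: 3**k*(4*k**2 + 18*k + 7) matches t_k.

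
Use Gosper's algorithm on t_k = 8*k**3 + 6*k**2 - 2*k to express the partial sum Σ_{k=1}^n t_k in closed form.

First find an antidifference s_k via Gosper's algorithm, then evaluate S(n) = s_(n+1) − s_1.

S(n) = 2*n**2*(n**2 + 3*n + 2)

The ratio is (4*k**2 + 11*k + 6)/(k*(4*k - 1)).
A = 1, B = 1, C = k**3 + 3*k**2/4 - k/4.
Need (1)·f(k+1) − (1)·f(k) = k**3 + 3*k**2/4 - k/4.
Degrees (0,0,3) ⇒ d ≤ 4.
Solve for f: f(k) = k*(k - 1)**2*(k + 1)/4 (degree 4 ≤ 4).
Certificate R = B(k−1)f/C = (k - 1)**2/(4*k - 1) gives s_k = 2*k*(k**3 - k**2 - k + 1).
Δs = 2*k*(4*k**2 + 3*k - 1), as required.
Σ_(k=1)^n t_k = s_(n+1) − s_(1) = (2*n**2*(n**2 + 3*n + 2)) − (0), i.e. 2*n**2*(n**2 + 3*n + 2).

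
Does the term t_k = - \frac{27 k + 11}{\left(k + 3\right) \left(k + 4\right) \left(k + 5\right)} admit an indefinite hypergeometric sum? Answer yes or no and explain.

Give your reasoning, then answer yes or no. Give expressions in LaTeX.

Yes. s_k = \frac{k \left(1 - 23 k\right)}{6 \left(k + 3\right) \left(k + 4\right)}.

Compute t_(k+1)/t_k: get (k + 3)*(27*k + 38)/((k + 6)*(27*k + 11)).
Normal form (A,B,C) = (k + 3, k + 6, k + 11/27).
Set up (k + 3)·f(k+1) − (k + 5)·f(k) − (k + 11/27) = 0.
deg f ≤ 2 (via 1,1,1).
A polynomial solution: f(k) = k*(23*k - 1)/162.
R(k) = B(k−1)·f(k)/C(k) = k*(k + 5)*(23*k - 1)/(6*(27*k + 11)); s_k = R·t_k = k*(1 - 23*k)/(6*(k + 3)*(k + 4)).
s_(k+1) − s_k = (-27*k - 11)/(k**3 + 12*k**2 + 47*k + 60) = t_k.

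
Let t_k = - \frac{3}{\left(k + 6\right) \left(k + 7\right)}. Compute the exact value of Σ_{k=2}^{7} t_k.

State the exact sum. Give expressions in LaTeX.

Σ = -9/56

Ratio r(k) = (k + 6)/(k + 8).
Gosper form: A/B · C(k+1)/C(k) with A=k + 6, B=k + 8, C=1.
Solve (k + 6)·f(k+1) − (k + 7)·f(k) = 1.
deg f ≤ 1 (via 1,1,0).
Match coefficients ⇒ f(k) = k/6.
R(k) = B(k−1)·f(k)/C(k) = k*(k + 7)/6; s_k = R·t_k = -k/(2*k + 12).
Check: Δs_k = -3/(k**2 + 13*k + 42). ✓
Telescoping: Σ = s_(8) − s_(2) = -2/7 − (-1/8) = -9/56.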